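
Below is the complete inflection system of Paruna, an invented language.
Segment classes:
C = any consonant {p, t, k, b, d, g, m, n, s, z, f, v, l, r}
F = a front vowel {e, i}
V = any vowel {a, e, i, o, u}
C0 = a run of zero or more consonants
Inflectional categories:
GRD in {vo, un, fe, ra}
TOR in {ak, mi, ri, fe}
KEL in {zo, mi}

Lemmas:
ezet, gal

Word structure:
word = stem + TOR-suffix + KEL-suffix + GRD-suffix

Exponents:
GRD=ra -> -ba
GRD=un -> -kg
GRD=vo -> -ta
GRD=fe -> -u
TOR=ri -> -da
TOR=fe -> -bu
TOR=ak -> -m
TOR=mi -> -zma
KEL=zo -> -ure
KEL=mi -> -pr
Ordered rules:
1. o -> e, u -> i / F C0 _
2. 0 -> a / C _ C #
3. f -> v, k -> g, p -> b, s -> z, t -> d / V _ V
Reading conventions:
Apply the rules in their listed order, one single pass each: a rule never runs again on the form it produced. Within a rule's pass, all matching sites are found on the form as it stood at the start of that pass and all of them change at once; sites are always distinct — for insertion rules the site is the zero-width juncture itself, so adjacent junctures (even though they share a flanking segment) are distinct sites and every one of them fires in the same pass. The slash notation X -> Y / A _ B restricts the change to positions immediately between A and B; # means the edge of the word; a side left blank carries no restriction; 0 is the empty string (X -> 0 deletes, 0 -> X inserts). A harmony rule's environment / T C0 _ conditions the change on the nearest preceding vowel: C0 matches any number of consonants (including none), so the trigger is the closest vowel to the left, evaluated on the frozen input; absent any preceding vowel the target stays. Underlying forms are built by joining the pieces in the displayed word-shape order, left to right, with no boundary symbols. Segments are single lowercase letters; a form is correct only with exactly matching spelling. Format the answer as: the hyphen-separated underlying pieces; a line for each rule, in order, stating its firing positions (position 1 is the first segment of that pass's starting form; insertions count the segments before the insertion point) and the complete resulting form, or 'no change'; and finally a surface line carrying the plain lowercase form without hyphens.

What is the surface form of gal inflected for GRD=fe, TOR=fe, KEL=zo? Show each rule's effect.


underlying: gal-bu-ure-u
1. o -> e, u -> i / F C0 _: fires at position(s) 9: galbuurei
2. 0 -> a / C _ C #: no change
3. f -> v, k -> g, p -> b, s -> z, t -> d / V _ V: no change
surface: galbuurei


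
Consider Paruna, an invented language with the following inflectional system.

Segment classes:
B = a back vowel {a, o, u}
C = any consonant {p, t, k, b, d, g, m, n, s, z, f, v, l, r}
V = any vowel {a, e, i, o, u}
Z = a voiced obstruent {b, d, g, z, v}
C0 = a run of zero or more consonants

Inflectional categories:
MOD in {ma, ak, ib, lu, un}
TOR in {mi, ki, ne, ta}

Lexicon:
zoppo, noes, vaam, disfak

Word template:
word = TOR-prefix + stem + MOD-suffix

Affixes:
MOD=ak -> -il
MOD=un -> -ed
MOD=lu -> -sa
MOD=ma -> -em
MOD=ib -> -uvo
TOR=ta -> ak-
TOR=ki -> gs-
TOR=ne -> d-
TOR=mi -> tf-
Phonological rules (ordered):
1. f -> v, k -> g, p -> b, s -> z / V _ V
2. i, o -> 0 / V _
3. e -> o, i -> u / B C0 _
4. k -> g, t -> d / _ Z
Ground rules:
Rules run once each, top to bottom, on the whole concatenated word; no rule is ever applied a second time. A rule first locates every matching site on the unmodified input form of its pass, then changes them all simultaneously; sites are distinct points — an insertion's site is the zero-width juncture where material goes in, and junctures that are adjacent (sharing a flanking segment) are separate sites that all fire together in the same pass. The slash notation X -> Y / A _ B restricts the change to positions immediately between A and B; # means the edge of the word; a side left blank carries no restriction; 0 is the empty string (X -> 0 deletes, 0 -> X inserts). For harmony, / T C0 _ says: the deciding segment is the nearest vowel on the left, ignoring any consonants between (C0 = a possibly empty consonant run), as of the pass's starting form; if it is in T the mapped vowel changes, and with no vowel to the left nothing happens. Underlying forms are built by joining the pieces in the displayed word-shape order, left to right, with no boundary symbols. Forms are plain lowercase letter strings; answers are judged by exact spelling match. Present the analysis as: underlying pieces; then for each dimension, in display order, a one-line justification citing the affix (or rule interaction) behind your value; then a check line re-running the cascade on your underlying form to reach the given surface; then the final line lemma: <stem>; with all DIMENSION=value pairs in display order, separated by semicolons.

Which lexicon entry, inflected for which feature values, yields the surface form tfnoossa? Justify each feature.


underlying: tf-noes-sa
MOD=lu - signalled by the affix -sa
TOR=mi - signalled by the affix tf-
check: tfnoessa -> tfnoessa -> tfnoessa -> tfnoossa -> tfnoossa
lemma: noes; MOD=lu; TOR=mi


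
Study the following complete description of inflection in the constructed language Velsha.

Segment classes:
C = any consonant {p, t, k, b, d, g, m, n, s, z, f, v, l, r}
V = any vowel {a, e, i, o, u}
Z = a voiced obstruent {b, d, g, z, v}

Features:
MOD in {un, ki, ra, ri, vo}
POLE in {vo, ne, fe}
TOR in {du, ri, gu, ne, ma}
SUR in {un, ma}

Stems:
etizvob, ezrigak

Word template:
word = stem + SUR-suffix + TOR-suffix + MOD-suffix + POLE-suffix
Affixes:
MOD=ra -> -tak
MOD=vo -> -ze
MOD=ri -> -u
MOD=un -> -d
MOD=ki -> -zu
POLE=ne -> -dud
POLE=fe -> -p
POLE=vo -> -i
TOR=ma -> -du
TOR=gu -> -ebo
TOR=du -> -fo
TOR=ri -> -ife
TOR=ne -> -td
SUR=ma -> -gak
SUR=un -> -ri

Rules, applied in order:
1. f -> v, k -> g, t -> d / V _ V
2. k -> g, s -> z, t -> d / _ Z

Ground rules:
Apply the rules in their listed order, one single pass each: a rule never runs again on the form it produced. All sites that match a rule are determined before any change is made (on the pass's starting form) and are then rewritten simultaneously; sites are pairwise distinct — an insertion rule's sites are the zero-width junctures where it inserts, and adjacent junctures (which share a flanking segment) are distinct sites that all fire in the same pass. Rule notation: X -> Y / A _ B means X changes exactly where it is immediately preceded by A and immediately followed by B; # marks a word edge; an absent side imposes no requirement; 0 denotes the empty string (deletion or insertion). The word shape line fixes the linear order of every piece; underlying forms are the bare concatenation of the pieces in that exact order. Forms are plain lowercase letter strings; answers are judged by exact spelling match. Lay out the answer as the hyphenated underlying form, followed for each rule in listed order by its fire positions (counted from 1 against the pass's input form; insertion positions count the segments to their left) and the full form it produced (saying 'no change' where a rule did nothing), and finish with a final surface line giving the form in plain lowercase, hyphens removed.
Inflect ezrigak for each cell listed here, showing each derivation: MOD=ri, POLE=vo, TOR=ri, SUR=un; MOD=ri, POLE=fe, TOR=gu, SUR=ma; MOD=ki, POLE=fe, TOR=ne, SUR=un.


cell MOD=ri, POLE=vo, TOR=ri, SUR=un:
underlying: ezrigak-ri-ife-u-i
1. f -> v, k -> g, t -> d / V _ V: fires at position(s) 11: ezrigakriiveui
2. k -> g, s -> z, t -> d / _ Z: no change
surface: ezrigakriiveui

cell MOD=ri, POLE=fe, TOR=gu, SUR=ma:
underlying: ezrigak-gak-ebo-u-p
1. f -> v, k -> g, t -> d / V _ V: fires at position(s) 10: ezrigakgageboup
2. k -> g, s -> z, t -> d / _ Z: fires at position(s) 7: ezrigaggageboup
surface: ezrigaggageboup

cell MOD=ki, POLE=fe, TOR=ne, SUR=un:
underlying: ezrigak-ri-td-zu-p
1. f -> v, k -> g, t -> d / V _ V: no change
2. k -> g, s -> z, t -> d / _ Z: fires at position(s) 10: ezrigakriddzup
surface: ezrigakriddzup


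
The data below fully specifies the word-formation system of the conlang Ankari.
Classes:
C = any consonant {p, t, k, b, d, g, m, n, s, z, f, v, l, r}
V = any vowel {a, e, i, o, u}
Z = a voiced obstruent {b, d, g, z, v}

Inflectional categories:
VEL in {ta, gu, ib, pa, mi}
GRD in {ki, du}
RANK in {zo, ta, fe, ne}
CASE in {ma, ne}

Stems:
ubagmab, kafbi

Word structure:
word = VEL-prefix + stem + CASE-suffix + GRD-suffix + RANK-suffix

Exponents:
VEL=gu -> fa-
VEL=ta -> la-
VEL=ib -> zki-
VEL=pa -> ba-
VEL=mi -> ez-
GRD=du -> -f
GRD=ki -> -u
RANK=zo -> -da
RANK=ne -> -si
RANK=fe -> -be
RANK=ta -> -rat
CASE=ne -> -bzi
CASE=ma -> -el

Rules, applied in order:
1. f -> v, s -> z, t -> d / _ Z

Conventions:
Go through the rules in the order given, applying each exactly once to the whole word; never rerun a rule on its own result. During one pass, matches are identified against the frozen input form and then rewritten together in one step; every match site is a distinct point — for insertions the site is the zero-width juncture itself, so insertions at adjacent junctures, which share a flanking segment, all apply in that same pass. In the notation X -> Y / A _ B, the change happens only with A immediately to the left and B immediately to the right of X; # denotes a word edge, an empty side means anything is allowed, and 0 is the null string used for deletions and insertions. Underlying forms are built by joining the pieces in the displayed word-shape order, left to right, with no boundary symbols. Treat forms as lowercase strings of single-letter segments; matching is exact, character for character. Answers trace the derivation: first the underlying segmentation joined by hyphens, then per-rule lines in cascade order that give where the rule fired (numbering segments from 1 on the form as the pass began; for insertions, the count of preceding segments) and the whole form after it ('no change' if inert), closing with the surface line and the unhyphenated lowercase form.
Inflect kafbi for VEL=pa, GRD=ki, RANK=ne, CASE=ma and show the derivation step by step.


underlying: ba-kafbi-el-u-si
1. f -> v, s -> z, t -> d / _ Z: fires at position(s) 5: bakavbielusi
surface: bakavbielusi


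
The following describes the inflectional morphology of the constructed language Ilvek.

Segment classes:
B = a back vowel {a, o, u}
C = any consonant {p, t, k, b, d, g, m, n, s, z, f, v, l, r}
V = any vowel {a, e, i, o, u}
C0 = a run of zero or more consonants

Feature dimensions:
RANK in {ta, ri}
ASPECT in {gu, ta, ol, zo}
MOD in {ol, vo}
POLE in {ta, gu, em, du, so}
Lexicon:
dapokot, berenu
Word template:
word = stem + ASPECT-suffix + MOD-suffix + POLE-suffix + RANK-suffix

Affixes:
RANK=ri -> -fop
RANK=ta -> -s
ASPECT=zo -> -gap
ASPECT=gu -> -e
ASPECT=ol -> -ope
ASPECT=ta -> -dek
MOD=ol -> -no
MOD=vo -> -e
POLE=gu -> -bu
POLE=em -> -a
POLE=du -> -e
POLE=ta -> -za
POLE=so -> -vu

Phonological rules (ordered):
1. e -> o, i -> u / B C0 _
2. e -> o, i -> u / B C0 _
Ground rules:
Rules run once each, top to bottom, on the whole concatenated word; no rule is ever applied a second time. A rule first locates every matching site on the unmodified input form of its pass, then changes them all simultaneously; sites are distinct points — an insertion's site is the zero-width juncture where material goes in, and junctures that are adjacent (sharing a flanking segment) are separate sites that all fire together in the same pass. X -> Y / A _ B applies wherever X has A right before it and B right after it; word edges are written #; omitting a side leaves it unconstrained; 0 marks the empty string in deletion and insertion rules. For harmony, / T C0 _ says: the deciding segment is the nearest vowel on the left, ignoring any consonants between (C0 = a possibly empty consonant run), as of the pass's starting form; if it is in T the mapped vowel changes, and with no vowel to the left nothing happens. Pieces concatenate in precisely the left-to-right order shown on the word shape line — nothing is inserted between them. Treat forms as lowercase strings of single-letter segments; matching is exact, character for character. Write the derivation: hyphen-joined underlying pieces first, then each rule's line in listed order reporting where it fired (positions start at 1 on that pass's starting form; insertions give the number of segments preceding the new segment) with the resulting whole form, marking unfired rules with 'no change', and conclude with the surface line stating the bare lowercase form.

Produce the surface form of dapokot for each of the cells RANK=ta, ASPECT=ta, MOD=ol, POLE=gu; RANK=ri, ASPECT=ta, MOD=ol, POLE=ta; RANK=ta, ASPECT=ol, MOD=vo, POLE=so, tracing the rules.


cell RANK=ta, ASPECT=ta, MOD=ol, POLE=gu:
underlying: dapokot-dek-no-bu-s
1. e -> o, i -> u / B C0 _: fires at position(s) 9: dapokotdoknobus
2. e -> o, i -> u / B C0 _: no change
surface: dapokotdoknobus

cell RANK=ri, ASPECT=ta, MOD=ol, POLE=ta:
underlying: dapokot-dek-no-za-fop
1. e -> o, i -> u / B C0 _: fires at position(s) 9: dapokotdoknozafop
2. e -> o, i -> u / B C0 _: no change
surface: dapokotdoknozafop

cell RANK=ta, ASPECT=ol, MOD=vo, POLE=so:
underlying: dapokot-ope-e-vu-s
1. e -> o, i -> u / B C0 _: fires at position(s) 10: dapokotopoevus
2. e -> o, i -> u / B C0 _: fires at position(s) 11: dapokotopoovus
surface: dapokotopoovus


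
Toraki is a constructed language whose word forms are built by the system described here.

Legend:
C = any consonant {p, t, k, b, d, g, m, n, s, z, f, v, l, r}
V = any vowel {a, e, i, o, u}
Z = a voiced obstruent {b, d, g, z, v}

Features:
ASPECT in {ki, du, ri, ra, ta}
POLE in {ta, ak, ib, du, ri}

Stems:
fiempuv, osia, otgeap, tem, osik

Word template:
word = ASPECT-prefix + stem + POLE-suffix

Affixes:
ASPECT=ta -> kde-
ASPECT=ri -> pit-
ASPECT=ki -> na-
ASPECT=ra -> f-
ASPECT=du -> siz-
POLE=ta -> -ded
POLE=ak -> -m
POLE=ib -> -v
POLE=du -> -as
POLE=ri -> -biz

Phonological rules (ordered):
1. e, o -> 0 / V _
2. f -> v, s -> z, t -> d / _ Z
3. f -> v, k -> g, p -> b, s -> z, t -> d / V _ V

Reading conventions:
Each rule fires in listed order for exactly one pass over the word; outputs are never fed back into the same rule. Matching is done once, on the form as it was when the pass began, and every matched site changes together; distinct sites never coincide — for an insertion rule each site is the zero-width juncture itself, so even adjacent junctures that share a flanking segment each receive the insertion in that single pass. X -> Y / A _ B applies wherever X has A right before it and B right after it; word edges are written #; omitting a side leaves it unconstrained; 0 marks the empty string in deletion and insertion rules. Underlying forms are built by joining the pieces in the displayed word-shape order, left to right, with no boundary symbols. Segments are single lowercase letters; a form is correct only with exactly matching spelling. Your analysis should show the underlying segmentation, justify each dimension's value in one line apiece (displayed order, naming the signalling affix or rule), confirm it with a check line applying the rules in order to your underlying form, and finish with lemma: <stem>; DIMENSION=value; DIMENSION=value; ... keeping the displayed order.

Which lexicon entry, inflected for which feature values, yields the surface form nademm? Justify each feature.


underlying: na-tem-m
ASPECT=ki - signalled by the affix na-
POLE=ak - signalled by the affix -m
check: natemm -> natemm -> natemm -> nademm
lemma: tem; ASPECT=ki; POLE=ak


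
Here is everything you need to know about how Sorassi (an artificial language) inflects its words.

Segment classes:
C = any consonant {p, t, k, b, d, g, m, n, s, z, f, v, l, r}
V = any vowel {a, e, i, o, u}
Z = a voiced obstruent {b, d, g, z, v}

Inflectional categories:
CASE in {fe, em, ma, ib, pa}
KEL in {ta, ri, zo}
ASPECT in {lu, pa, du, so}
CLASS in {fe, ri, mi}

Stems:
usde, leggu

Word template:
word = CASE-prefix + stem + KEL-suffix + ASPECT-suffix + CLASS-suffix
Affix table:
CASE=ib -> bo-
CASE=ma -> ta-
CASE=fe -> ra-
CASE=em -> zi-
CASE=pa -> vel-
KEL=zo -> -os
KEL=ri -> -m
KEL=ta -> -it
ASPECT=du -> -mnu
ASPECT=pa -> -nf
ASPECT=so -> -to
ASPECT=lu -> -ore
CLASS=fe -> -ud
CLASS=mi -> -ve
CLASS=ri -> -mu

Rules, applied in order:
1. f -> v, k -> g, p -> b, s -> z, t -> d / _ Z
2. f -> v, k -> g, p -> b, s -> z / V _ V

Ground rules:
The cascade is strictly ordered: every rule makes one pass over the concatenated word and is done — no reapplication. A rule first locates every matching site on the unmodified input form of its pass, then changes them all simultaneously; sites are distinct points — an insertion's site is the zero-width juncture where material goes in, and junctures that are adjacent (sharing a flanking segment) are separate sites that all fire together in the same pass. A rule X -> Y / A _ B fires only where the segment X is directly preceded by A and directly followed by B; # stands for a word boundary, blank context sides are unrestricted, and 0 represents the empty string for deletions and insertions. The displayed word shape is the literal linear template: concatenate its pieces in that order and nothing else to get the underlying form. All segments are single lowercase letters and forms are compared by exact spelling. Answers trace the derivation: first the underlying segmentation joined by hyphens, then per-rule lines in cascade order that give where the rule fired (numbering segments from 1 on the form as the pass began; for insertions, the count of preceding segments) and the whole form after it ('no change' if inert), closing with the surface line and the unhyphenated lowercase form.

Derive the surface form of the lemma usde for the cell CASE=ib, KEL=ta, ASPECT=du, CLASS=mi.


underlying: bo-usde-it-mnu-ve
1. f -> v, k -> g, p -> b, s -> z, t -> d / _ Z: fires at position(s) 4: bouzdeitmnuve
2. f -> v, k -> g, p -> b, s -> z / V _ V: no change
surface: bouzdeitmnuve


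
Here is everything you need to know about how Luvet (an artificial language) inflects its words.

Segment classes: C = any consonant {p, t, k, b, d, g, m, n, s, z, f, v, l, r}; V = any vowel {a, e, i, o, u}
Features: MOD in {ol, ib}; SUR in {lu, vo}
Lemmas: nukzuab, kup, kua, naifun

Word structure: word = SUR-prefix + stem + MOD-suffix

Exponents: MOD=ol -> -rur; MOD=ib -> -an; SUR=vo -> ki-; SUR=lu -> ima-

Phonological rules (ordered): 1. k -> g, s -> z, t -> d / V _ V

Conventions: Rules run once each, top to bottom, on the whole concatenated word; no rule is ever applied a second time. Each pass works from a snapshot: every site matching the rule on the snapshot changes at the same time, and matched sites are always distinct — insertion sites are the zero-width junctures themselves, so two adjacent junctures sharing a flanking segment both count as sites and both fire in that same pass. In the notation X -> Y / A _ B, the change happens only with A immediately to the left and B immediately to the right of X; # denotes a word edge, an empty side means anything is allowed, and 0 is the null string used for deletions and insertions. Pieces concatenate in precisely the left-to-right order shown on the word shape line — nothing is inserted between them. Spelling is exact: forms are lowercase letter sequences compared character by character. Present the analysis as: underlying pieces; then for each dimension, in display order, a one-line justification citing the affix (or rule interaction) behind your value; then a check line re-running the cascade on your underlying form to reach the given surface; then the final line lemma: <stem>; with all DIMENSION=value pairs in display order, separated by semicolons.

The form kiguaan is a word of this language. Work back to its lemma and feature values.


underlying: ki-kua-an
MOD=ib - signalled by the affix -an
SUR=vo - signalled by the affix ki-
check: kikuaan -> kiguaan
lemma: kua; MOD=ib; SUR=vo


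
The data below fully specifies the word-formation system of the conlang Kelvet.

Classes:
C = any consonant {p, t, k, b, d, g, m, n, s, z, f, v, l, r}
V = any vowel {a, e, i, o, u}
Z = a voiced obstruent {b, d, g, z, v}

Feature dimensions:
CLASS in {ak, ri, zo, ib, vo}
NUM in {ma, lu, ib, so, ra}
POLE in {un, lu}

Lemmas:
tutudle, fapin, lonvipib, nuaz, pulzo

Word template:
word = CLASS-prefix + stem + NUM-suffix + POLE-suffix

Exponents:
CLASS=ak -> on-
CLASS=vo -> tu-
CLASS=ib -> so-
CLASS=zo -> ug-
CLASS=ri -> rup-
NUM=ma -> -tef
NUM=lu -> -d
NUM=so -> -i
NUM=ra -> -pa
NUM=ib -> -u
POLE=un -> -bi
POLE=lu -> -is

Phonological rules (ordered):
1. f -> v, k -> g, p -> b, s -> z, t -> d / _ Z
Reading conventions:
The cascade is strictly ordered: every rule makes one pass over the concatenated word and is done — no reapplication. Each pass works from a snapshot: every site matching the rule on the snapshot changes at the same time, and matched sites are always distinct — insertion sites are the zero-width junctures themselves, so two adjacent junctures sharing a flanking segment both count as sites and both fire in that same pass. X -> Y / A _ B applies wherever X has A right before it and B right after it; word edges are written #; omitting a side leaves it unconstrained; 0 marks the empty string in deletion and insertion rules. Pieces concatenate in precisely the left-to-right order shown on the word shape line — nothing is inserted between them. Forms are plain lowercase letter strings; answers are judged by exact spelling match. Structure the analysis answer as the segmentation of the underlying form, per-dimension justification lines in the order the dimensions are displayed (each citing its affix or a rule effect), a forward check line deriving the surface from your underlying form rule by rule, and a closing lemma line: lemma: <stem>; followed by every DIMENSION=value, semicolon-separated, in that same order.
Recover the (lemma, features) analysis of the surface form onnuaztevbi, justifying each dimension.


underlying: on-nuaz-tef-bi
CLASS=ak - signalled by the affix on-
NUM=ma - signalled by the affix -tef
POLE=un - signalled by the affix -bi
check: onnuaztefbi -> onnuaztevbi
lemma: nuaz; CLASS=ak; NUM=ma; POLE=un


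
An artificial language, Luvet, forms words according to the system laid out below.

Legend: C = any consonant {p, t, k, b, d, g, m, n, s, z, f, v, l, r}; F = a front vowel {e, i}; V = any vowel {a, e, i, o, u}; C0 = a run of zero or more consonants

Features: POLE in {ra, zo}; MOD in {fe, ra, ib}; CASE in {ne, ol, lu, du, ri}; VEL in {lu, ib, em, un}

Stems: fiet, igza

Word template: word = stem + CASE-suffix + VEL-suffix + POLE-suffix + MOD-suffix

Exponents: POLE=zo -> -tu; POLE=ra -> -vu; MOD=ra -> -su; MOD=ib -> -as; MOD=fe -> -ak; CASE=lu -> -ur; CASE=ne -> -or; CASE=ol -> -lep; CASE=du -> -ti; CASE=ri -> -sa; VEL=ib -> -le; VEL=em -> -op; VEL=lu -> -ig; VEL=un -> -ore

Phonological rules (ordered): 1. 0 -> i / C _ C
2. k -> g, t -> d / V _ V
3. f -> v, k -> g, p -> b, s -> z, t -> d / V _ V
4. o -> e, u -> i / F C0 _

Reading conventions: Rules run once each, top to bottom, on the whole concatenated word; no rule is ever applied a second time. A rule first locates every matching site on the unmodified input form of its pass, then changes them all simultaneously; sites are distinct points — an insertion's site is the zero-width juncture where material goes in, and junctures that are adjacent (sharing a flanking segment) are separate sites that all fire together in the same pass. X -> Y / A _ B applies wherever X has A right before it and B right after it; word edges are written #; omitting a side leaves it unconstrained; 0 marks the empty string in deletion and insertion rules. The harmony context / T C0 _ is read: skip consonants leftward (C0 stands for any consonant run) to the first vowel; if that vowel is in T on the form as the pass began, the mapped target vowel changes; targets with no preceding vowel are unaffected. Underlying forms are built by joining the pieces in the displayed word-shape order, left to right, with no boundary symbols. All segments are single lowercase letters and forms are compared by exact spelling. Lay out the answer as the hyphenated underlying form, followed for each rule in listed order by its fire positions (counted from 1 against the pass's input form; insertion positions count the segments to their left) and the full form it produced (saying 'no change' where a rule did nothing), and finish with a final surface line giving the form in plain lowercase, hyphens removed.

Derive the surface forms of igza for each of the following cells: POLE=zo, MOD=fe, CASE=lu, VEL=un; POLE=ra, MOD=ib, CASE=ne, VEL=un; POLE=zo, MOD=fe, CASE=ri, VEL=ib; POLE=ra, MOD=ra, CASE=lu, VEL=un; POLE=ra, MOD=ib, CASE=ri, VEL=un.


cell POLE=zo, MOD=fe, CASE=lu, VEL=un:
underlying: igza-ur-ore-tu-ak
1. 0 -> i / C _ C: inserts after position(s) 2: igizauroretuak
2. k -> g, t -> d / V _ V: fires at position(s) 11: igizauroreduak
3. f -> v, k -> g, p -> b, s -> z, t -> d / V _ V: no change
4. o -> e, u -> i / F C0 _: fires at position(s) 12: igizaurorediak
surface: igizaurorediak

cell POLE=ra, MOD=ib, CASE=ne, VEL=un:
underlying: igza-or-ore-vu-as
1. 0 -> i / C _ C: inserts after position(s) 2: igizaororevuas
2. k -> g, t -> d / V _ V: no change
3. f -> v, k -> g, p -> b, s -> z, t -> d / V _ V: no change
4. o -> e, u -> i / F C0 _: fires at position(s) 12: igizaororevias
surface: igizaororevias

cell POLE=zo, MOD=fe, CASE=ri, VEL=ib:
underlying: igza-sa-le-tu-ak
1. 0 -> i / C _ C: inserts after position(s) 2: igizasaletuak
2. k -> g, t -> d / V _ V: fires at position(s) 10: igizasaleduak
3. f -> v, k -> g, p -> b, s -> z, t -> d / V _ V: fires at position(s) 6: igizazaleduak
4. o -> e, u -> i / F C0 _: fires at position(s) 11: igizazalediak
surface: igizazalediak

cell POLE=ra, MOD=ra, CASE=lu, VEL=un:
underlying: igza-ur-ore-vu-su
1. 0 -> i / C _ C: inserts after position(s) 2: igizaurorevusu
2. k -> g, t -> d / V _ V: no change
3. f -> v, k -> g, p -> b, s -> z, t -> d / V _ V: fires at position(s) 13: igizaurorevuzu
4. o -> e, u -> i / F C0 _: fires at position(s) 12: igizaurorevizu
surface: igizaurorevizu

cell POLE=ra, MOD=ib, CASE=ri, VEL=un:
underlying: igza-sa-ore-vu-as
1. 0 -> i / C _ C: inserts after position(s) 2: igizasaorevuas
2. k -> g, t -> d / V _ V: no change
3. f -> v, k -> g, p -> b, s -> z, t -> d / V _ V: fires at position(s) 6: igizazaorevuas
4. o -> e, u -> i / F C0 _: fires at position(s) 12: igizazaorevias
surface: igizazaorevias


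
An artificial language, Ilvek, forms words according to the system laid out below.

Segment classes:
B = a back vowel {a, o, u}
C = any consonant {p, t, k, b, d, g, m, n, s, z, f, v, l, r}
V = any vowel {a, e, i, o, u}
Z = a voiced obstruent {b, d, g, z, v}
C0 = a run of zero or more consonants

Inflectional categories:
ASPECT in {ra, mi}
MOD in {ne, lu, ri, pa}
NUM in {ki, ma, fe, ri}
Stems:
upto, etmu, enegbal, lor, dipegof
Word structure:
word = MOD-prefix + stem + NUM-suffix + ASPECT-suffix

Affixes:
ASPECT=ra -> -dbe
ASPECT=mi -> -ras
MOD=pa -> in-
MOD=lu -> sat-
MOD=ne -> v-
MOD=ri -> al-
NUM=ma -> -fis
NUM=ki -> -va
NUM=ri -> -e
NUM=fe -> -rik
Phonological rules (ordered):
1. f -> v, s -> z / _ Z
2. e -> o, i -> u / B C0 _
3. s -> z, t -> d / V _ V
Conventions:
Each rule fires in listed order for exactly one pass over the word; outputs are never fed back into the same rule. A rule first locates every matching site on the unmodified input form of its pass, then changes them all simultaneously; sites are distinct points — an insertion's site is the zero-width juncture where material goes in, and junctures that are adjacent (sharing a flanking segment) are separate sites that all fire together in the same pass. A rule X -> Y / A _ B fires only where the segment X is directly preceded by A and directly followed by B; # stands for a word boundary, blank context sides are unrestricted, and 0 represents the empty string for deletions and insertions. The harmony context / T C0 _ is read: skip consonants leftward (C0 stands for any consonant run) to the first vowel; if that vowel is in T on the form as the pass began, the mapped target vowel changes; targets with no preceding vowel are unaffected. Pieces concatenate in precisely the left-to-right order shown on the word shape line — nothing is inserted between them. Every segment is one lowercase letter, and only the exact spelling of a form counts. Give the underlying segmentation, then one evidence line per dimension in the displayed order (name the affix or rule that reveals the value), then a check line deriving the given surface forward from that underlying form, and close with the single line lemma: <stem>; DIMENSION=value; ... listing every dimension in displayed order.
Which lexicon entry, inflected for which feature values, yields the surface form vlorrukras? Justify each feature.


underlying: v-lor-rik-ras
ASPECT=mi - signalled by the affix -ras
MOD=ne - signalled by the affix v-
NUM=fe - signalled by the affix -rik
check: vlorrikras -> vlorrikras -> vlorrukras -> vlorrukras
lemma: lor; ASPECT=mi; MOD=ne; NUM=fe


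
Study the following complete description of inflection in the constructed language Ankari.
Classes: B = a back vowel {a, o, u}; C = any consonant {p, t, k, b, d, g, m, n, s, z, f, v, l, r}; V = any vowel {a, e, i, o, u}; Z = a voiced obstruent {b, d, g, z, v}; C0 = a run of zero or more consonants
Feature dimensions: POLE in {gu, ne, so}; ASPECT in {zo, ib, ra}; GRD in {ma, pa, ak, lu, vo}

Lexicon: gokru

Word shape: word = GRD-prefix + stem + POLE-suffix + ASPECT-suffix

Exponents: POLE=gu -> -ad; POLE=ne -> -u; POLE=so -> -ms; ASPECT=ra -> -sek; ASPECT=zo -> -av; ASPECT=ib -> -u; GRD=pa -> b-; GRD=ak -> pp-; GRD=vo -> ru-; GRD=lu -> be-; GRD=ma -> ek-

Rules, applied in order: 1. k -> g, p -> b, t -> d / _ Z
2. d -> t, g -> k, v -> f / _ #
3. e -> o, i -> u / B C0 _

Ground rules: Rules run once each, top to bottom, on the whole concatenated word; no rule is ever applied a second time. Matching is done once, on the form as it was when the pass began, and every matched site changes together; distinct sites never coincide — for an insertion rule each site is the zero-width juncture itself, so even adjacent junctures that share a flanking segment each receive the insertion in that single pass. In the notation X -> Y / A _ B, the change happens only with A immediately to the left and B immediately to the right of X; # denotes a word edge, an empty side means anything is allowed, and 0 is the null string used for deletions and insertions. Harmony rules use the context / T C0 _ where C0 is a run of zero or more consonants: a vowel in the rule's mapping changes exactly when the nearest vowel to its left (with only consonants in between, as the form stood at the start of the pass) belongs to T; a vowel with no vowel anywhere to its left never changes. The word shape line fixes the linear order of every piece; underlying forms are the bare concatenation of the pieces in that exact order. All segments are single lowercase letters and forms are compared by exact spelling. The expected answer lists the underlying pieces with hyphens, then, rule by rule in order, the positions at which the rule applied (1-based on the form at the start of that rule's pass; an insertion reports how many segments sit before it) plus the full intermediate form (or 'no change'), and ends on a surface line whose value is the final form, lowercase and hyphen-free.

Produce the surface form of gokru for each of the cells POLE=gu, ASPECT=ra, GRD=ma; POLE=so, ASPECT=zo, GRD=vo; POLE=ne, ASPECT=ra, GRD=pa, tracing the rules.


cell POLE=gu, ASPECT=ra, GRD=ma:
underlying: ek-gokru-ad-sek
1. k -> g, p -> b, t -> d / _ Z: fires at position(s) 2: eggokruadsek
2. d -> t, g -> k, v -> f / _ #: no change
3. e -> o, i -> u / B C0 _: fires at position(s) 11: eggokruadsok
surface: eggokruadsok

cell POLE=so, ASPECT=zo, GRD=vo:
underlying: ru-gokru-ms-av
1. k -> g, p -> b, t -> d / _ Z: no change
2. d -> t, g -> k, v -> f / _ #: fires at position(s) 11: rugokrumsaf
3. e -> o, i -> u / B C0 _: no change
surface: rugokrumsaf

cell POLE=ne, ASPECT=ra, GRD=pa:
underlying: b-gokru-u-sek
1. k -> g, p -> b, t -> d / _ Z: no change
2. d -> t, g -> k, v -> f / _ #: no change
3. e -> o, i -> u / B C0 _: fires at position(s) 9: bgokruusok
surface: bgokruusok


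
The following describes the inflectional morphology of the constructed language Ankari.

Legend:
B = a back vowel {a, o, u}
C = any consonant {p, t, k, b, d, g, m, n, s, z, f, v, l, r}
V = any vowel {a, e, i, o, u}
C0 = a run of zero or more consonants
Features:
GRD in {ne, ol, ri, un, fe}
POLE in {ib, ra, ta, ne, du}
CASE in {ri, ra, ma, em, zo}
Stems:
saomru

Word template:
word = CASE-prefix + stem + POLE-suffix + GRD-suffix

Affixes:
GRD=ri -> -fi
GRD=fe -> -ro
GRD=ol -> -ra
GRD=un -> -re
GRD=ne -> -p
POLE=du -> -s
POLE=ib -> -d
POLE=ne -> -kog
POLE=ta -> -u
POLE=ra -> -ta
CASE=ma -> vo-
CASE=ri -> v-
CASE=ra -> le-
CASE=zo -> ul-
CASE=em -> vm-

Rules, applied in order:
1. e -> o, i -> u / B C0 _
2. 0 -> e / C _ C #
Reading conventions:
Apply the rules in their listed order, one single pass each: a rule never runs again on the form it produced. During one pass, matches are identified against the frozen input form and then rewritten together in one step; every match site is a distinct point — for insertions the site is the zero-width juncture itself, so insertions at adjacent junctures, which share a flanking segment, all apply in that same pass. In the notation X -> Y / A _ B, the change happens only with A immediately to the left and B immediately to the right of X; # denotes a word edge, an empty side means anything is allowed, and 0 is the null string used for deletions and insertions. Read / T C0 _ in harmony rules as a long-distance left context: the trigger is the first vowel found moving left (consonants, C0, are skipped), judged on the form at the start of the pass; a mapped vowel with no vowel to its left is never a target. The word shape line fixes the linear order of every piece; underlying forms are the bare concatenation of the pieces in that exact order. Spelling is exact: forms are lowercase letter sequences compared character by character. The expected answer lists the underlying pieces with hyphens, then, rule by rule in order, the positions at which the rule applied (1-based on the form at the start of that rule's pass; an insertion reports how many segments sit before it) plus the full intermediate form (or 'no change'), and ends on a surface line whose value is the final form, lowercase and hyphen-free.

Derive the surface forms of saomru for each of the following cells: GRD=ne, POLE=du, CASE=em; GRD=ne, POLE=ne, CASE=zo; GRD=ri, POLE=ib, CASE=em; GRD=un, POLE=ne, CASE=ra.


cell GRD=ne, POLE=du, CASE=em:
underlying: vm-saomru-s-p
1. e -> o, i -> u / B C0 _: no change
2. 0 -> e / C _ C #: inserts after position(s) 9: vmsaomrusep
surface: vmsaomrusep

cell GRD=ne, POLE=ne, CASE=zo:
underlying: ul-saomru-kog-p
1. e -> o, i -> u / B C0 _: no change
2. 0 -> e / C _ C #: inserts after position(s) 11: ulsaomrukogep
surface: ulsaomrukogep

cell GRD=ri, POLE=ib, CASE=em:
underlying: vm-saomru-d-fi
1. e -> o, i -> u / B C0 _: fires at position(s) 11: vmsaomrudfu
2. 0 -> e / C _ C #: no change
surface: vmsaomrudfu

cell GRD=un, POLE=ne, CASE=ra:
underlying: le-saomru-kog-re
1. e -> o, i -> u / B C0 _: fires at position(s) 13: lesaomrukogro
2. 0 -> e / C _ C #: no change
surface: lesaomrukogro


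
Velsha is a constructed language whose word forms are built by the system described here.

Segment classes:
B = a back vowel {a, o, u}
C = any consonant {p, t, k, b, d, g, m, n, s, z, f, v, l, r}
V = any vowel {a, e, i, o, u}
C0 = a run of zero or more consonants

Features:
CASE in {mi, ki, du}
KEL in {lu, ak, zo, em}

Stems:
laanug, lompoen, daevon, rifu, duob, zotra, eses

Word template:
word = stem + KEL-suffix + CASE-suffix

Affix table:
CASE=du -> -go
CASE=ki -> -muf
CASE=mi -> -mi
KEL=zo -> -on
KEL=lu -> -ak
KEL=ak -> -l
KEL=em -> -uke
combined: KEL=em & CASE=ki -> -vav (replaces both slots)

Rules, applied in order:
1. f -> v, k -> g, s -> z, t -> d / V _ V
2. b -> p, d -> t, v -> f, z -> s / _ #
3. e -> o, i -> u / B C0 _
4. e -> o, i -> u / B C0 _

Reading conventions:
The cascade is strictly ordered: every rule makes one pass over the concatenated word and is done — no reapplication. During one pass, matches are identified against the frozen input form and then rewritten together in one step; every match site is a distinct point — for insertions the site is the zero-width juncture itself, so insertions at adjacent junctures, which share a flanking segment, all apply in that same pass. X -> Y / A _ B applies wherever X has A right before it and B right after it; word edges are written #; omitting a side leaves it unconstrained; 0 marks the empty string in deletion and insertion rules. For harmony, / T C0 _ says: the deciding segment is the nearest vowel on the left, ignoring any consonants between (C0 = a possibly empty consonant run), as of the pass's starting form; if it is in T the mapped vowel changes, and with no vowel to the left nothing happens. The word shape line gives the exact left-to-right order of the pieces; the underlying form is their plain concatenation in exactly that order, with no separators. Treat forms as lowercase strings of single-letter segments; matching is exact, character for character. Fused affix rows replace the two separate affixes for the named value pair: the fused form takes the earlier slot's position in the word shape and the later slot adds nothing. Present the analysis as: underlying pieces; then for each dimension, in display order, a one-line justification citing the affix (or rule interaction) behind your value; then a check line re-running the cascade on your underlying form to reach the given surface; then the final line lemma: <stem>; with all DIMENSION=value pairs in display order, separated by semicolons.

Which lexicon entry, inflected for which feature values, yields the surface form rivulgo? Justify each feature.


underlying: rifu-l-go
CASE=du - signalled by the affix -go
KEL=ak - signalled by the affix -l
check: rifulgo -> rivulgo -> rivulgo -> rivulgo -> rivulgo
lemma: rifu; CASE=du; KEL=ak


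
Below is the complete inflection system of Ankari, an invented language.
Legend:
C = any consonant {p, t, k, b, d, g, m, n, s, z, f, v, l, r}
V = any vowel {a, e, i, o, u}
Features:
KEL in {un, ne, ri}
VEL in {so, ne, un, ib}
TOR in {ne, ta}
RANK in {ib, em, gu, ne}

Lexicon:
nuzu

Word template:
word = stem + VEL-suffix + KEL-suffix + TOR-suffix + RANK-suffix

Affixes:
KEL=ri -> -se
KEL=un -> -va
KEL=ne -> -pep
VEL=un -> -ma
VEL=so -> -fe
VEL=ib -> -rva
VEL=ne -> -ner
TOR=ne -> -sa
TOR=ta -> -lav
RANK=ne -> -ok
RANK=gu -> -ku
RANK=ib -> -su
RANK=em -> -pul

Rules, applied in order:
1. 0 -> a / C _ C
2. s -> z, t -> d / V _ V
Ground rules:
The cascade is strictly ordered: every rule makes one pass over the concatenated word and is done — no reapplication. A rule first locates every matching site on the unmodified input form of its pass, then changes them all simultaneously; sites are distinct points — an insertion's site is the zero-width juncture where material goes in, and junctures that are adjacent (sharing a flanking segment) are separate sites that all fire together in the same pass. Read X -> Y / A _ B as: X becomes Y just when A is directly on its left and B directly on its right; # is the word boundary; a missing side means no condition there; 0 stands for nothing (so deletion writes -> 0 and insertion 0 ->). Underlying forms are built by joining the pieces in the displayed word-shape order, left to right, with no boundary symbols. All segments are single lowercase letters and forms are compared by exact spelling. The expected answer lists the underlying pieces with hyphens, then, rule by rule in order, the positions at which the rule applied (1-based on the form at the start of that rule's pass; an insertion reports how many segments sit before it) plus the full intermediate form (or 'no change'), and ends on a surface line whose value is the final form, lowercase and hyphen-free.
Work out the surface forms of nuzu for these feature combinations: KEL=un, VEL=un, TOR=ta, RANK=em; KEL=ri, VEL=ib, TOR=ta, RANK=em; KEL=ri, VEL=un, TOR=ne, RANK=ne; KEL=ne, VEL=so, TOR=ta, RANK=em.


cell KEL=un, VEL=un, TOR=ta, RANK=em:
underlying: nuzu-ma-va-lav-pul
1. 0 -> a / C _ C: inserts after position(s) 11: nuzumavalavapul
2. s -> z, t -> d / V _ V: no change
surface: nuzumavalavapul

cell KEL=ri, VEL=ib, TOR=ta, RANK=em:
underlying: nuzu-rva-se-lav-pul
1. 0 -> a / C _ C: inserts after position(s) 5, 12: nuzuravaselavapul
2. s -> z, t -> d / V _ V: fires at position(s) 9: nuzuravazelavapul
surface: nuzuravazelavapul

cell KEL=ri, VEL=un, TOR=ne, RANK=ne:
underlying: nuzu-ma-se-sa-ok
1. 0 -> a / C _ C: no change
2. s -> z, t -> d / V _ V: fires at position(s) 7, 9: nuzumazezaok
surface: nuzumazezaok

cell KEL=ne, VEL=so, TOR=ta, RANK=em:
underlying: nuzu-fe-pep-lav-pul
1. 0 -> a / C _ C: inserts after position(s) 9, 12: nuzufepepalavapul
2. s -> z, t -> d / V _ V: no change
surface: nuzufepepalavapul
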